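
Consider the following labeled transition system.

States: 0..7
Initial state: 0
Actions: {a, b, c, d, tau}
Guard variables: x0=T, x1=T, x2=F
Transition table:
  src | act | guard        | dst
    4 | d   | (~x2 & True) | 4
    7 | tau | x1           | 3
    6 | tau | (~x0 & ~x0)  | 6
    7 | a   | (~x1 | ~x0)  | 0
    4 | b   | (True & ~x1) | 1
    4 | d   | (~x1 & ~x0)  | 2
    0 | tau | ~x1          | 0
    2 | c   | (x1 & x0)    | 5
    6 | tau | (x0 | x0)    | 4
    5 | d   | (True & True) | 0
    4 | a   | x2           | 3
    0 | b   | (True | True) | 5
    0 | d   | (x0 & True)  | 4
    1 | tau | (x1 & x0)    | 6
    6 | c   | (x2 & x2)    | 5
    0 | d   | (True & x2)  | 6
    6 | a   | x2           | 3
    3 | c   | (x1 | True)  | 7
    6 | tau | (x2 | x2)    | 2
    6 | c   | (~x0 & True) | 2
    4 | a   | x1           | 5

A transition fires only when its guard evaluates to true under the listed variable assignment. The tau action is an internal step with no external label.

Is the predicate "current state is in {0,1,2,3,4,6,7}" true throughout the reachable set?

Answer: INVARIANT VIOLATED at state 5

Working:
Allowed set {0,1,2,3,4,6,7}
R = {0,4,5}
  0: ✓
  4: ✓
  5: outside
witness against invariant: b → 5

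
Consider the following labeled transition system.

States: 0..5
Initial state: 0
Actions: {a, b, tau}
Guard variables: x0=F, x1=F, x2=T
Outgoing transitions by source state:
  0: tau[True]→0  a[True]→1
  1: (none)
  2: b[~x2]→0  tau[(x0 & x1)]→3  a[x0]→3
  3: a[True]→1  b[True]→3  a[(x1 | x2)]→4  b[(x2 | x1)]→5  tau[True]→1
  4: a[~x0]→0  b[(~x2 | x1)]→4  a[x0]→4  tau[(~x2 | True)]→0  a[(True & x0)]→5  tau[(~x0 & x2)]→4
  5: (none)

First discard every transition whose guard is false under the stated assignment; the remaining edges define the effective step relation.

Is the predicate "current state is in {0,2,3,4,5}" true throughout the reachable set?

Answer: INVARIANT VIOLATED at state 1

Analysis:
Safe = {0,2,3,4,5}
Reach set: {0,1}
  0: safe
  1: ✗ unsafe
witness against invariant: a → 1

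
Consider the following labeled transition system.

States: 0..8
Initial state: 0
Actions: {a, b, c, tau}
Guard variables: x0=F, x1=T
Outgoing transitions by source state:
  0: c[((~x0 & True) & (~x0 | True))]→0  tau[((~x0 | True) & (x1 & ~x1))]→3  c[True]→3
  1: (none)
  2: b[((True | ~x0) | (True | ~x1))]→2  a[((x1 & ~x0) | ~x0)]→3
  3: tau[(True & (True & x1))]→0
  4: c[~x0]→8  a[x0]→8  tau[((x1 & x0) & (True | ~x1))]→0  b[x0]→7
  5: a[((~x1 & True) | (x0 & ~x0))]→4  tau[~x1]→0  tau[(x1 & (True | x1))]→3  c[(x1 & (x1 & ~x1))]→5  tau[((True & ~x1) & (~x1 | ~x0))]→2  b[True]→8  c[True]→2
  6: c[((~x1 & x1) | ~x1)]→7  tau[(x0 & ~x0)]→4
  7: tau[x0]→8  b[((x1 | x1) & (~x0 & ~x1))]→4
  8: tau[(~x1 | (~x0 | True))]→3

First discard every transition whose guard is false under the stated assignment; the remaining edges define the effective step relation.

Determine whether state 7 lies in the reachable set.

Guard filter leaves 10 enabled edge(s).
depth 0: {0}
depth 1: {3}  cumulative {0,3}
Reachable = {0,3}

Answer: UNREACHABLE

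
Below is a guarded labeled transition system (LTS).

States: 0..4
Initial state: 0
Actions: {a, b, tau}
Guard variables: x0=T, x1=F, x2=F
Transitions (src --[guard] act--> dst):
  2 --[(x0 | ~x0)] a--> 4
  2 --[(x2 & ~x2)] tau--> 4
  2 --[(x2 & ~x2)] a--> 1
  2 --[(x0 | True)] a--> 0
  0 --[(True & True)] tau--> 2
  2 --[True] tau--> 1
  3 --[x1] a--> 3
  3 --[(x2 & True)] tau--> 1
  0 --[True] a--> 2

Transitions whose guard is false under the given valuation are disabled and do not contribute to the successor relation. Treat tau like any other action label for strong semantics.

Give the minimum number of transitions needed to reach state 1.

Answer: 2

Analysis:
Layered search for 1:
  Layer 0: {0}
  Layer 1: {2}
  Layer 2: {1,4}
first hit 1 at d=2 via a·tau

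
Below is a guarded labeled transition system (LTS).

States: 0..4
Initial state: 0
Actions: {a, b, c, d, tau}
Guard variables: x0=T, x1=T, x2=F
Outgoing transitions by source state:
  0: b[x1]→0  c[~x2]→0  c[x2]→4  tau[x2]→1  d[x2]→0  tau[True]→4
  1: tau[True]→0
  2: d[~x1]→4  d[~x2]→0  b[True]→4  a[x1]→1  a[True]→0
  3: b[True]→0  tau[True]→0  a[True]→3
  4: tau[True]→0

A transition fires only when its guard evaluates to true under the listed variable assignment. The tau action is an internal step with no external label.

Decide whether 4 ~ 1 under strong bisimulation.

Answer: BISIMILAR

Working:
Bisimulation quotient by refinement:
  round 0: {{0,1,2,3,4}}
  round 1: {{0},{1,4},{2},{3}}
Fixed point at round 2; 4 class(es).
class of 4: {1,4}; class of 1: {1,4}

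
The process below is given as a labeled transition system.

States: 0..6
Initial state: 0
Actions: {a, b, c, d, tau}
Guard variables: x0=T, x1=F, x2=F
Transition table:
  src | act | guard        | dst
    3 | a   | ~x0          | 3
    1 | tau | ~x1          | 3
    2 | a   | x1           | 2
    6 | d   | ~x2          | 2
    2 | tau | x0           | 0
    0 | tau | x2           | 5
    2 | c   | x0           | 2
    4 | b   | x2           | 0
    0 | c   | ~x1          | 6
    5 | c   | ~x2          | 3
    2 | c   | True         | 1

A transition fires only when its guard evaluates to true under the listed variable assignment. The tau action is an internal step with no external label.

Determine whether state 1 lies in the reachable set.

7 transition(s) survive guard evaluation.
Layer 0: {0}
Layer 1: {6}  now seen {0,6}
Layer 2: {2}  now seen {0,2,6}
Layer 3: {1}  now seen {0,1,2,6}
Layer 4: {3}  now seen {0,1,2,3,6}
Reach set: {0,1,2,3,6}
trace reaching 1: c·d·c

Answer: REACHABLE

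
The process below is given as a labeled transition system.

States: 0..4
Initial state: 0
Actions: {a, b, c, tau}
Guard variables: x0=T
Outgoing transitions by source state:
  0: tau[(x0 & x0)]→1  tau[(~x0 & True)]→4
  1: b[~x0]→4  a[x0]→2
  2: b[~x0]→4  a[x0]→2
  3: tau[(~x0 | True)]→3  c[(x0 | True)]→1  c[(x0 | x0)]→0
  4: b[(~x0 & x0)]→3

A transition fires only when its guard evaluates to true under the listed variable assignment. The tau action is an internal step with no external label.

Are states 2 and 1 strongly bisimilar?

Answer: BISIMILAR

Analysis:
Bisimulation quotient by refinement:
  round 0: {{0,1,2,3,4}}
  round 1: {{0},{1,2},{3},{4}}
Fixed point at round 2; 4 class(es).
2∈{1,2}, 1∈{1,2}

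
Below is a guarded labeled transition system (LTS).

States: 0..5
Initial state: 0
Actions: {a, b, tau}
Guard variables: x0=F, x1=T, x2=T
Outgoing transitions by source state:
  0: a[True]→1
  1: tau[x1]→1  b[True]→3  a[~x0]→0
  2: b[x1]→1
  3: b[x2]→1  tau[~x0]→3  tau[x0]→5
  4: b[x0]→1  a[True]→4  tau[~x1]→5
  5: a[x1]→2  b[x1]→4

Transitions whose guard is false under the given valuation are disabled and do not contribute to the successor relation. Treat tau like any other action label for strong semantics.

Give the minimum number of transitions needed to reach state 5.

Answer: UNREACHABLE

Working:
BFS to 5:
  Layer 0: {0}
  Layer 1: {1}
  Layer 2: {3}
5 never appears.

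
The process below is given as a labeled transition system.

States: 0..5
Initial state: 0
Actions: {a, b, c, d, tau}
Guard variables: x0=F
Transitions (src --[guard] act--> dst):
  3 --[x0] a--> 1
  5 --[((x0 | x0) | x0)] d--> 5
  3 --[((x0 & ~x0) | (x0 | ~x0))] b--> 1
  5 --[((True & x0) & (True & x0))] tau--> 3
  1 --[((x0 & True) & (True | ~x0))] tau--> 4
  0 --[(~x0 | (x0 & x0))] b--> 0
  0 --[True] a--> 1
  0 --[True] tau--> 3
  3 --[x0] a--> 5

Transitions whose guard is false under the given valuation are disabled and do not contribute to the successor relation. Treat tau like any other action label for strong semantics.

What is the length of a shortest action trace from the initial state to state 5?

Answer: UNREACHABLE

Trace:
BFS to 5:
  depth 0: {0}
  depth 1: {1,3}
5 never appears.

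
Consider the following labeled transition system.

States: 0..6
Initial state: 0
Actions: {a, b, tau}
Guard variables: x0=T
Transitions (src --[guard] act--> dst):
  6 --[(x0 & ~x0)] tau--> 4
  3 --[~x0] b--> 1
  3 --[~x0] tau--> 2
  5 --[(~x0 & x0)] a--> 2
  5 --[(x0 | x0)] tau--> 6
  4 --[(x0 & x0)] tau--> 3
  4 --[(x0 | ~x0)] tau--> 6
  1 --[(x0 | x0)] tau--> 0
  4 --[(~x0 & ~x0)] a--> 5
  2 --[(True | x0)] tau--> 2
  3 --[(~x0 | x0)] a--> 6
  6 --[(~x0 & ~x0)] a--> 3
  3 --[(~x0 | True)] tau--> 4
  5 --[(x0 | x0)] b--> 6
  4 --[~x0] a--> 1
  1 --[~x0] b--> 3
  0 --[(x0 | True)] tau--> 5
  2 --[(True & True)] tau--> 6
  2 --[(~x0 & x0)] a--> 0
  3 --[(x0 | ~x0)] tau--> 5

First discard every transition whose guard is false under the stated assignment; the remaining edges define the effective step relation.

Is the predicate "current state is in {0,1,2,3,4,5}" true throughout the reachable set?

Answer: INVARIANT VIOLATED at state 6

Analysis:
Inv-set: {0,1,2,3,4,5}
Reach set: {0,5,6}
  0: ✓
  5: ✓
  6: ✗ unsafe
witness against invariant: tau·tau → 6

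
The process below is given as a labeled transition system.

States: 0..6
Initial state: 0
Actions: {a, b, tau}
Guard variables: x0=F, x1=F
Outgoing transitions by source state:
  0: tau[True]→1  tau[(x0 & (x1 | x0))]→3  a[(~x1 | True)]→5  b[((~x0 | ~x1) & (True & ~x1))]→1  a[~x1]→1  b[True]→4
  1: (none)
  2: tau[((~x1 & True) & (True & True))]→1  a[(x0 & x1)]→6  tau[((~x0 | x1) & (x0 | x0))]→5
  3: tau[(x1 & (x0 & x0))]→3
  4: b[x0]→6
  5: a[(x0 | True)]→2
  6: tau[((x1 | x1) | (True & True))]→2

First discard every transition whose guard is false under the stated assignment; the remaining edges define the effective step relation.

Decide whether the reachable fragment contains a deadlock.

Answer: DEADLOCK at state 1

Working:
Reachable = {0,1,2,4,5}
  0: a→1  a→5  b→1  b→4  tau→1  [deg 5]
  1: ∅  [STUCK]
  2: tau→1  [deg 1]
  4: ∅  [STUCK]
  5: a→2  [deg 1]
Path to 1: tau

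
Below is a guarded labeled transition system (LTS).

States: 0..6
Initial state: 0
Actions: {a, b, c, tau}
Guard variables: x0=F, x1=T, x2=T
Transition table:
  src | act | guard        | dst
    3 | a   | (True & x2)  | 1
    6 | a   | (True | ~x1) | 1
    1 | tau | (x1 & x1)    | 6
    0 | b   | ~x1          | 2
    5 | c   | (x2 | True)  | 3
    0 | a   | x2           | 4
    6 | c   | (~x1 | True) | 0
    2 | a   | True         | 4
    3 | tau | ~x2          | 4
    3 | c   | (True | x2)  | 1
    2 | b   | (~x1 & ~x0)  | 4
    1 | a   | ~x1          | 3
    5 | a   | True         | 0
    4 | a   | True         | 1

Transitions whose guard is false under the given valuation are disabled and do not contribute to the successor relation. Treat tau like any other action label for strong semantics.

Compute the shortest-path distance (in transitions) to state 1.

Answer: 2

Trace:
Breadth-first toward 1:
  Layer 0: {0}
  Layer 1: {4}
  Layer 2: {1}
depth(1)=2, e.g. a·a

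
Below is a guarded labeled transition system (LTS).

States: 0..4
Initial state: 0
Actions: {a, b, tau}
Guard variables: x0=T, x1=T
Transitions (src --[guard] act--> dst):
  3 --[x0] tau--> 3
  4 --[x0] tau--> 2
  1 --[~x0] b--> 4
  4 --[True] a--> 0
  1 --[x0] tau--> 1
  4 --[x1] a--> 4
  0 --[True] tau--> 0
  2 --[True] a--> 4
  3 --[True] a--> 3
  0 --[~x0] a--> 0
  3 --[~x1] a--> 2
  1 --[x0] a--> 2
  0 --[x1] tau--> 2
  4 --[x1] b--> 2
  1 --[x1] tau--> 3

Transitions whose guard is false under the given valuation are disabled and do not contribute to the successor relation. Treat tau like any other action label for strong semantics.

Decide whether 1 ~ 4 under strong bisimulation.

Refine partition for ~:
  π0 = {{0,1,2,3,4}}
  π1 = {{0},{1,3},{2},{4}}
  π2 = {{0},{1},{2},{3},{4}}
stable after 3 split(s): 5 block(s)
1∈{1}, 4∈{4}

Answer: NOT BISIMILAR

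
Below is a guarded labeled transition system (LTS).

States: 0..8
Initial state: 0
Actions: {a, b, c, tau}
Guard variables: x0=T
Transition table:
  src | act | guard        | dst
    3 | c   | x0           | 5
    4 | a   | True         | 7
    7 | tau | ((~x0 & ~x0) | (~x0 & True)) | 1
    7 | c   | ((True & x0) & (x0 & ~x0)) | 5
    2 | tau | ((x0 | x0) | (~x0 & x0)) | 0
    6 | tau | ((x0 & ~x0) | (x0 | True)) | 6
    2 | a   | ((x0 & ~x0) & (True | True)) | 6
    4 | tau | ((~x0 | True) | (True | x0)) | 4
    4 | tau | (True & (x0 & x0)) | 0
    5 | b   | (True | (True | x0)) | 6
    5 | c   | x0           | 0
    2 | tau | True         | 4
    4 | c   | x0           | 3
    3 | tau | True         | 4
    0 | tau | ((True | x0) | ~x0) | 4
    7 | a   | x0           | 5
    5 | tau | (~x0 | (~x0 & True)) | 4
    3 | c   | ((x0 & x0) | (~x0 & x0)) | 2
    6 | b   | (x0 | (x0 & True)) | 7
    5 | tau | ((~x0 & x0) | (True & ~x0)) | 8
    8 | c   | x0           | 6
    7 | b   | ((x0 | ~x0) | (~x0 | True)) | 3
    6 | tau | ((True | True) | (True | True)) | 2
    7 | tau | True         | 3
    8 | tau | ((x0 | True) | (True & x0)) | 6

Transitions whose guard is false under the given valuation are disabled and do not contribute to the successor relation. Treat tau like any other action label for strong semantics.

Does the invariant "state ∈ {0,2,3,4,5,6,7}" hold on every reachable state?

Safe = {0,2,3,4,5,6,7}
Reach set: {0,2,3,4,5,6,7}
  0: safe
  2: safe
  3: safe
  4: safe
  5: safe
  6: safe
  7: safe

Answer: INVARIANT HOLDS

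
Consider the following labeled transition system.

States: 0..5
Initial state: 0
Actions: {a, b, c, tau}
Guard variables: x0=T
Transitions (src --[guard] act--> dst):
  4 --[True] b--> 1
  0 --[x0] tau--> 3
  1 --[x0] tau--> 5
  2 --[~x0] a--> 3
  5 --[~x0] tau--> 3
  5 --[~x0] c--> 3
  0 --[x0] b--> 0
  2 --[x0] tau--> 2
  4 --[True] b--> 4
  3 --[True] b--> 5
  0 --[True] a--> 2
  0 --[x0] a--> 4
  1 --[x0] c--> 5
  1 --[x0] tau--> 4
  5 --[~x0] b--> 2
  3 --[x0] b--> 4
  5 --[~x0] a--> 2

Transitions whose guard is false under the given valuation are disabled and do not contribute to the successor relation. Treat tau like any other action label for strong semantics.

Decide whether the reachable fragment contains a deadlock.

Answer: DEADLOCK at state 5

Trace:
R = {0,1,2,3,4,5}
  0: a→2  a→4  b→0  tau→3  [4 exit(s)]
  1: c→5  tau→4  tau→5  [3 exit(s)]
  2: tau→2  [1 exit(s)]
  3: b→4  b→5  [2 exit(s)]
  4: b→1  b→4  [2 exit(s)]
  5: ∅  [no exit]
witness 5: tau·b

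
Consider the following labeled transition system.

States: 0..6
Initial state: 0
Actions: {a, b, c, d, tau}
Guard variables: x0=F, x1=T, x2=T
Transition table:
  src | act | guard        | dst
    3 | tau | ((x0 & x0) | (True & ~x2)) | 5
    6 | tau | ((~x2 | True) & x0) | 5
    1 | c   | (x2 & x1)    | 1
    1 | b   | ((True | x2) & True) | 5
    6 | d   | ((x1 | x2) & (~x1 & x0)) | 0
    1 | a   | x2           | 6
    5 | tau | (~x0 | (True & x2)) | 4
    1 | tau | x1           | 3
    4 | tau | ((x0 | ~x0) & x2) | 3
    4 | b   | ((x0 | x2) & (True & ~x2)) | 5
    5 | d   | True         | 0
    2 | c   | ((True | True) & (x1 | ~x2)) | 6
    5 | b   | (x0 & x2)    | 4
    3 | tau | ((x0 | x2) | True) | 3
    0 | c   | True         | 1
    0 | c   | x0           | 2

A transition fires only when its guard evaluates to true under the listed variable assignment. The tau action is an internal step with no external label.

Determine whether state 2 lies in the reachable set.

Answer: UNREACHABLE

Trace:
Guard filter leaves 10 enabled edge(s).
L0 = {0}
L1 = {1}  total {0,1}
L2 = {3,5,6}  total {0,1,3,5,6}
L3 = {4}  total {0,1,3,4,5,6}
R = {0,1,3,4,5,6}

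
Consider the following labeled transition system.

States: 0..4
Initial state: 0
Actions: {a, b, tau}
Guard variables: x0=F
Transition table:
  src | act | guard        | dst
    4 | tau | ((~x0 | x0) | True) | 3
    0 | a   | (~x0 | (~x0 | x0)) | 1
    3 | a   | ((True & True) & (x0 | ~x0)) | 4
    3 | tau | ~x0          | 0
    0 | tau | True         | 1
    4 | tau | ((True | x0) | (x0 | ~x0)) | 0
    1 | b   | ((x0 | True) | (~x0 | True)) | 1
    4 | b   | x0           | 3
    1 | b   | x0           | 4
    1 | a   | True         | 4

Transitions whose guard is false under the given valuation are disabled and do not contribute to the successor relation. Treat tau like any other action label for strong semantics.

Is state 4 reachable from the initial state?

Guard filter leaves 8 enabled edge(s).
L0 = {0}
L1 = {1}  now seen {0,1}
L2 = {4}  now seen {0,1,4}
L3 = {3}  now seen {0,1,3,4}
R = {0,1,3,4}
witness 4: a·a

Answer: REACHABLE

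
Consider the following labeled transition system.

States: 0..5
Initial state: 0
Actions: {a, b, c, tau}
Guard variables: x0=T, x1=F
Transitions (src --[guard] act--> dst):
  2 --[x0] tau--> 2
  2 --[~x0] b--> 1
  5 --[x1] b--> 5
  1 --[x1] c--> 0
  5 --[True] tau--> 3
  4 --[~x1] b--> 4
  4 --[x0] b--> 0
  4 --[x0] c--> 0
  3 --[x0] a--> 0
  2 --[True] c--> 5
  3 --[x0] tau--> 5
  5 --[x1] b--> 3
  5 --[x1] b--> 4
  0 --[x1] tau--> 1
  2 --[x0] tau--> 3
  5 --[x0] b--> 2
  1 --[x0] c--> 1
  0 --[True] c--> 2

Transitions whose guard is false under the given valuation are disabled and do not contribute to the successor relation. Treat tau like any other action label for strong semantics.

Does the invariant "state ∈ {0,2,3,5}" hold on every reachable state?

Answer: INVARIANT HOLDS

Working:
Inv-set: {0,2,3,5}
Reachable = {0,2,3,5}
  0: safe
  2: safe
  3: safe
  5: safe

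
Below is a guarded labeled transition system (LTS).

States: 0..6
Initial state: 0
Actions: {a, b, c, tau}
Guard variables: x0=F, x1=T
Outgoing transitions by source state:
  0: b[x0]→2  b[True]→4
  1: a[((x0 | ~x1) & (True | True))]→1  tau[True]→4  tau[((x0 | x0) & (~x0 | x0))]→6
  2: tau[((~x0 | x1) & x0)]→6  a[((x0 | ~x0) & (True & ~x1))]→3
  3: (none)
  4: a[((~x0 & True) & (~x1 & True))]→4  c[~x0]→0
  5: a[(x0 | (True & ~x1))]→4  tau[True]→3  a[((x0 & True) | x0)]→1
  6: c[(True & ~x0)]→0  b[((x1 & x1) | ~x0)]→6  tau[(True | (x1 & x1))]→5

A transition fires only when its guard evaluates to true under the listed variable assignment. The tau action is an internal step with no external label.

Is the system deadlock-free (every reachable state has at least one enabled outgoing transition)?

R = {0,4}
  0: b→4  [1 out]
  4: c→0  [1 out]

Answer: DEADLOCK-FREE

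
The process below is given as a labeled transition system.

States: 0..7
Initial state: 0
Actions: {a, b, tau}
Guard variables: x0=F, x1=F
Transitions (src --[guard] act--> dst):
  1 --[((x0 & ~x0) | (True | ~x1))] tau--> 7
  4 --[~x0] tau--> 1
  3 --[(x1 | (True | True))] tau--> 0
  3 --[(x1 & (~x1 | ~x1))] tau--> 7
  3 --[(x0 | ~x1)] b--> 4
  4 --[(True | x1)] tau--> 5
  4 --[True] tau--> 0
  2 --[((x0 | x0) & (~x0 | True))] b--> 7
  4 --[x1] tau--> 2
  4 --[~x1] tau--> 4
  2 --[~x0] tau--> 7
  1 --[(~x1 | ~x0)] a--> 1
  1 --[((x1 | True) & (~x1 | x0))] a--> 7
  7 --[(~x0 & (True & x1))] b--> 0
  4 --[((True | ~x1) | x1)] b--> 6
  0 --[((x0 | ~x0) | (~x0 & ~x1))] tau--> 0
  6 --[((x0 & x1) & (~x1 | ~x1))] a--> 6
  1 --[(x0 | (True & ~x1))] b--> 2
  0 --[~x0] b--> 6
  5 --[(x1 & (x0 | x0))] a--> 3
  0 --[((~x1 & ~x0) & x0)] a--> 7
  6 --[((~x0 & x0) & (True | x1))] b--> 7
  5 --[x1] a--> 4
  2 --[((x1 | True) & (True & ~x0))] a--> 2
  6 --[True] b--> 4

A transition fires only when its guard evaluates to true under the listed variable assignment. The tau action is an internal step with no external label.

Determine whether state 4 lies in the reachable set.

Answer: REACHABLE

Working:
16 transition(s) survive guard evaluation.
Layer 0: {0}
Layer 1: {6}  total {0,6}
Layer 2: {4}  total {0,4,6}
Layer 3: {1,5}  total {0,1,4,5,6}
Layer 4: {2,7}  total {0,1,2,4,5,6,7}
R = {0,1,2,4,5,6,7}
Path to 4: b·b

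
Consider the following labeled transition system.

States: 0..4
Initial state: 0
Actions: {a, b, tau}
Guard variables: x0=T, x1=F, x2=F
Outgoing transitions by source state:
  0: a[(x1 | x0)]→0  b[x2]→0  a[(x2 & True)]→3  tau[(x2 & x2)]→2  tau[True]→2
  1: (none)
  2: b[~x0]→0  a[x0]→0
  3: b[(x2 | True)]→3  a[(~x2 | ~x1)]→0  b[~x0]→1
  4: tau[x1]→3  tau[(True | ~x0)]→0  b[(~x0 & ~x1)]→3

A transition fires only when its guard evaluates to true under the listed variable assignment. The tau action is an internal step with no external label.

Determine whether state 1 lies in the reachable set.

6 transition(s) survive guard evaluation.
depth 0: {0}
depth 1: {2}  cumulative {0,2}
Reach set: {0,2}

Answer: UNREACHABLE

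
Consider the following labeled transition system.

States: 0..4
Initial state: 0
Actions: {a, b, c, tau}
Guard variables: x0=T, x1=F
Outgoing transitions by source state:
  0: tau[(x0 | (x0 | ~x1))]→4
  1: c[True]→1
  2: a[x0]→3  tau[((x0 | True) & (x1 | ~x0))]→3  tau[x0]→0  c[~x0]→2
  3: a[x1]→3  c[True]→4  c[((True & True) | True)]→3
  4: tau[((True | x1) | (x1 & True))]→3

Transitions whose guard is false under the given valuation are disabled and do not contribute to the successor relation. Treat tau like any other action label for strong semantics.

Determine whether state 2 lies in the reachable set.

Guard filter leaves 7 enabled edge(s).
depth 0: {0}
depth 1: {4}  total {0,4}
depth 2: {3}  total {0,3,4}
Reach set: {0,3,4}

Answer: UNREACHABLE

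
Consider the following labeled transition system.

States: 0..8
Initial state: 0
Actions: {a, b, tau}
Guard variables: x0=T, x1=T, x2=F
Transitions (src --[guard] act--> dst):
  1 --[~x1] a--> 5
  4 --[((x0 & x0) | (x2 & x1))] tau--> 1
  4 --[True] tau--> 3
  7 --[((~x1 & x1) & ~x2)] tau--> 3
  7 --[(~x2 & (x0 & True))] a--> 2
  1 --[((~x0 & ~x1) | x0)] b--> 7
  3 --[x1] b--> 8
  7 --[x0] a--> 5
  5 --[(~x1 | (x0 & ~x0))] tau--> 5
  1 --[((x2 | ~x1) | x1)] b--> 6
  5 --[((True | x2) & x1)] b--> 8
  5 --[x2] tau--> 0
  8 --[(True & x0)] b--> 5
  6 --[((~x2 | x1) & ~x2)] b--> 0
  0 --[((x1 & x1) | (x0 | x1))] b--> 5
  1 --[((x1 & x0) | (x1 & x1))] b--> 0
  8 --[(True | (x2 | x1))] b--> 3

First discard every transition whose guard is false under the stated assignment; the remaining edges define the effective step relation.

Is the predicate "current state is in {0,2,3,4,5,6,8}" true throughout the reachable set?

Answer: INVARIANT HOLDS

Working:
Inv-set: {0,2,3,4,5,6,8}
Reach set: {0,3,5,8}
  0: ✓
  3: ✓
  5: ✓
  8: ✓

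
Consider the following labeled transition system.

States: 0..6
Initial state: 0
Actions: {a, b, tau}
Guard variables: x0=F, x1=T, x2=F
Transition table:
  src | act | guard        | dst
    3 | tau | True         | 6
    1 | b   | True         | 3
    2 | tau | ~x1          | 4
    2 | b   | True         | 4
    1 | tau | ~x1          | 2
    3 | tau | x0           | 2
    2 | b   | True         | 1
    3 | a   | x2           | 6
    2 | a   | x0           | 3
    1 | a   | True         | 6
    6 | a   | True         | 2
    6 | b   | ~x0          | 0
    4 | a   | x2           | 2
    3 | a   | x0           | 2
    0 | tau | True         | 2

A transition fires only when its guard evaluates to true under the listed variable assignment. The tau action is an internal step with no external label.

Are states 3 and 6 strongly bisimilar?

Answer: NOT BISIMILAR

Working:
Bisimulation quotient by refinement:
  π0 = {{0,1,2,3,4,5,6}}
  π1 = {{0,3},{1,6},{2},{4,5}}
  π2 = {{0},{1},{2},{3},{4,5},{6}}
Fixed point at round 3; 6 class(es).
class of 3: {3}; class of 6: {6}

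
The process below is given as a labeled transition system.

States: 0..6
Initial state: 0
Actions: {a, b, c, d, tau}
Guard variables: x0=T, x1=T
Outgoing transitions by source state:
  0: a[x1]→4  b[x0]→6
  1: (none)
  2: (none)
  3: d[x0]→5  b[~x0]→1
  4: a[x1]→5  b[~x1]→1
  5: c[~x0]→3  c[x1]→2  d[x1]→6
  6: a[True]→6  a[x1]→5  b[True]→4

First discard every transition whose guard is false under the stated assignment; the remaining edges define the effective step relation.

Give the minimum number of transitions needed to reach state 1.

Breadth-first toward 1:
  L0 = {0}
  L1 = {4,6}
  L2 = {5}
  L3 = {2}
1 never appears.

Answer: UNREACHABLE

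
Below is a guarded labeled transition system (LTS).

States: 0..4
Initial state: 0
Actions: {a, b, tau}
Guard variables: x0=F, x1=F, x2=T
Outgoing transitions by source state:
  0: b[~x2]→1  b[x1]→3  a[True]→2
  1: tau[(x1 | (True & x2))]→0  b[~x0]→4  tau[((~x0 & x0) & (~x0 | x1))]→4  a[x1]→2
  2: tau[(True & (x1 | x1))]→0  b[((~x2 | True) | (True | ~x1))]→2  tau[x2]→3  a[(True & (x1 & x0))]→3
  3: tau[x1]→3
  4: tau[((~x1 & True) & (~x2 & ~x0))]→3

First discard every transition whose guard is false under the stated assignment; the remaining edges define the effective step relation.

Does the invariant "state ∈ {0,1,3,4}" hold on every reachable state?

Safe = {0,1,3,4}
Reachable = {0,2,3}
  0: safe
  2: ✗ unsafe
  3: safe
reach 2 via a — violates

Answer: INVARIANT VIOLATED at state 2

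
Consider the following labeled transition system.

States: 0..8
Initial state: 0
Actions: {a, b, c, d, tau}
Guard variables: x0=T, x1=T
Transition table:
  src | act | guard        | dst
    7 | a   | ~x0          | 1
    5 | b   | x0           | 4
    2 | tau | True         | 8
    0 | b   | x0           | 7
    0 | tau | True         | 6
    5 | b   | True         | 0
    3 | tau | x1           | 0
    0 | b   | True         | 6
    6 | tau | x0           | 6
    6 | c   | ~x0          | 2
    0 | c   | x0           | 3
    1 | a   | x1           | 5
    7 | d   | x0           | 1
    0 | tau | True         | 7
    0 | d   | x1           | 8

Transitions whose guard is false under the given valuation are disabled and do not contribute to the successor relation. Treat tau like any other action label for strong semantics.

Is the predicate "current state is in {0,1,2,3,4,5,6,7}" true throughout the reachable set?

Answer: INVARIANT VIOLATED at state 8

Working:
Inv-set: {0,1,2,3,4,5,6,7}
R = {0,1,3,4,5,6,7,8}
  0: ok
  1: ok
  3: ok
  4: ok
  5: ok
  6: ok
  7: ok
  8: ✗ unsafe
reach 8 via d — violates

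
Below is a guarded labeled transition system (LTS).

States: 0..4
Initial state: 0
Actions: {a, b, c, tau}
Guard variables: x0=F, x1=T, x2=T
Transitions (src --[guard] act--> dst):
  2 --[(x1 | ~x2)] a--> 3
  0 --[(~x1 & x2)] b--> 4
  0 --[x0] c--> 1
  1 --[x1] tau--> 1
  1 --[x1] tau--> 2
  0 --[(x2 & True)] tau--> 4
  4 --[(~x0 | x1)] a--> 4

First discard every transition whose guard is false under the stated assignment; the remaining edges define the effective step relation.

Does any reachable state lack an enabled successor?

Answer: DEADLOCK-FREE

Analysis:
R = {0,4}
  0: tau→4  [deg 1]
  4: a→4  [deg 1]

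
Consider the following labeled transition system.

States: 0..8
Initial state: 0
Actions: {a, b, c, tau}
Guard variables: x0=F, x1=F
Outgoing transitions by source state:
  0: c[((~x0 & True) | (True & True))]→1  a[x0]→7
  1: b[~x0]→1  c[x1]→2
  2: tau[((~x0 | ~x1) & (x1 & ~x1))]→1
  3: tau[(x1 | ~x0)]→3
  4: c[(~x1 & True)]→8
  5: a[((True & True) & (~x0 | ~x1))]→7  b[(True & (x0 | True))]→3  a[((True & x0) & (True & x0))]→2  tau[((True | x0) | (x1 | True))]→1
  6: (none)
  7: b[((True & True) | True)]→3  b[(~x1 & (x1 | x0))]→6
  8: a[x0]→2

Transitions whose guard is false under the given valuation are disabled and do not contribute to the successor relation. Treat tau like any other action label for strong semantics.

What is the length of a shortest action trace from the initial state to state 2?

Answer: UNREACHABLE

Trace:
Layered search for 2:
  L0 = {0}
  L1 = {1}
2 never appears.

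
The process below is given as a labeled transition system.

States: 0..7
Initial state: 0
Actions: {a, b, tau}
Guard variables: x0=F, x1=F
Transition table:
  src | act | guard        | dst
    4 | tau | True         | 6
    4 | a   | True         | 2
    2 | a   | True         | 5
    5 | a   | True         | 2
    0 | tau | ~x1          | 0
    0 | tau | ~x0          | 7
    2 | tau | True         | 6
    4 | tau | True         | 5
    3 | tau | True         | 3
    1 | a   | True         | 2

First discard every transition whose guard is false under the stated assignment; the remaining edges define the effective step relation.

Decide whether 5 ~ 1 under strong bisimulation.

Refine partition for ~:
  P[0] = {{0,1,2,3,4,5,6,7}}
  P[1] = {{0,3},{1,5},{2,4},{6,7}}
  P[2] = {{0},{1,5},{2},{3},{4},{6,7}}
stable after 3 split(s): 6 block(s)
[5]={1,5}  [1]={1,5}

Answer: BISIMILAR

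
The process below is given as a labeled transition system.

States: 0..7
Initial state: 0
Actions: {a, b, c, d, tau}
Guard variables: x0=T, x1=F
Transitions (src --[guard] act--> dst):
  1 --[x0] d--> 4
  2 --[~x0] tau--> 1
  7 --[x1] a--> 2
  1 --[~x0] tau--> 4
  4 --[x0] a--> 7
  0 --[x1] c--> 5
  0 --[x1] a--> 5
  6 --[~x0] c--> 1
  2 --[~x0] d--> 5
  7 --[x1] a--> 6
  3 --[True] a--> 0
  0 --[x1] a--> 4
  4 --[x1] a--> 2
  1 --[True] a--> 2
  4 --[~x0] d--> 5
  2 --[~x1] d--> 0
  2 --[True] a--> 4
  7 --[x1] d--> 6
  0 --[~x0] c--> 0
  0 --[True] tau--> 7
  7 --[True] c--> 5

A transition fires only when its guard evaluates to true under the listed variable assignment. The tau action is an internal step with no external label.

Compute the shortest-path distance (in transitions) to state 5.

Answer: 2

Trace:
BFS to 5:
  L0 = {0}
  L1 = {7}
  L2 = {5}
first hit 5 at d=2 via tau·c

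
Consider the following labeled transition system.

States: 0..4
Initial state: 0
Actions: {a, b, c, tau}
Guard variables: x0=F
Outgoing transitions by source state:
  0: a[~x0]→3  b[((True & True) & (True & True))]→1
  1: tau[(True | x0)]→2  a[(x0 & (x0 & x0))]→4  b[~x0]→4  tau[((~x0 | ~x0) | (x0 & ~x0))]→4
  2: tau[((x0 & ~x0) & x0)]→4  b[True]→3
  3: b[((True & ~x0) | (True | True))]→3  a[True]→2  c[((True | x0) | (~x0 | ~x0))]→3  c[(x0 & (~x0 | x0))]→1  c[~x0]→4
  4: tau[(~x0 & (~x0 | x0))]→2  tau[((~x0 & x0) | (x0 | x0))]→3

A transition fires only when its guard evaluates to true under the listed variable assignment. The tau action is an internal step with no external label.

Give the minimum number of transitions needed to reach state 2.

BFS to 2:
  L0 = {0}
  L1 = {1,3}
  L2 = {2,4}
first hit 2 at d=2 via a·a

Answer: 2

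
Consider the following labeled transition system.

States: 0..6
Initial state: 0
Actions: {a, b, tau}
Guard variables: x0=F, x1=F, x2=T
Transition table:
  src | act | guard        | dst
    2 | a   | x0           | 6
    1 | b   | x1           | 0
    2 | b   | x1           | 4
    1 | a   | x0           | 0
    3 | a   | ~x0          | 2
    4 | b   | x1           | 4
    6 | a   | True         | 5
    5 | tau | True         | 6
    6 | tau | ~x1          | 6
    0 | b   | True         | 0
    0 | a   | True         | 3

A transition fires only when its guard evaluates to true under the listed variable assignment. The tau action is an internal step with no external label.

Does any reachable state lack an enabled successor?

Answer: DEADLOCK at state 2

Analysis:
R = {0,2,3}
  0: a→3  b→0  [2 out]
  2: ∅  [STUCK]
  3: a→2  [1 out]
Path to 2: a·a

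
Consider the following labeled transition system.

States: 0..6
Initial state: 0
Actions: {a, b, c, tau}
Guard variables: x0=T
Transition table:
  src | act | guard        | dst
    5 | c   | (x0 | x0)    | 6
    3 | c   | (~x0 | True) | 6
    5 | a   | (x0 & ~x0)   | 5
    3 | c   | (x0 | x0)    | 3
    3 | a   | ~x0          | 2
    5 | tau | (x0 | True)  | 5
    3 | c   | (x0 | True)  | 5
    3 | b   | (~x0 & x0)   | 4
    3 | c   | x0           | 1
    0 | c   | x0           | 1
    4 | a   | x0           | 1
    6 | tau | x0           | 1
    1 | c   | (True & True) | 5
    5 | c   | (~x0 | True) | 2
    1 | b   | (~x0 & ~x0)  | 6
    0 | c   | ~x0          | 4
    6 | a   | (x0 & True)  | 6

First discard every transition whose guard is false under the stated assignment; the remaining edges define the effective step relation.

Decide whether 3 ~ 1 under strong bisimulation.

Refine partition for ~:
  π0 = {{0,1,2,3,4,5,6}}
  π1 = {{0,1,3},{2},{4},{5},{6}}
  π2 = {{0},{1},{2},{3},{4},{5},{6}}
stable after 3 split(s): 7 block(s)
class of 3: {3}; class of 1: {1}

Answer: NOT BISIMILAR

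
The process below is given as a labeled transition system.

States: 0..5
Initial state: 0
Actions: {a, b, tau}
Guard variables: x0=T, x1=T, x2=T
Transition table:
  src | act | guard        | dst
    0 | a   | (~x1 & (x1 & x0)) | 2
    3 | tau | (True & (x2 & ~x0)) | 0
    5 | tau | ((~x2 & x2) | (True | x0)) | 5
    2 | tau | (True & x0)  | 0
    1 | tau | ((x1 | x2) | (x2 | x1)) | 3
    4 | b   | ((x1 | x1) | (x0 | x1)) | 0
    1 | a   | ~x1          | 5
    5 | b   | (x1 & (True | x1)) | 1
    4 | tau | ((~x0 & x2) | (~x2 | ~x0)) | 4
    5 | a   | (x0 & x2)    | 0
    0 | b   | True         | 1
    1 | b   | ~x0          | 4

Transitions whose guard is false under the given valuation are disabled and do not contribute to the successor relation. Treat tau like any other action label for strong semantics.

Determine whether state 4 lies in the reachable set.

After dropping false guards: 7 live edges.
L0 = {0}
L1 = {1}  total {0,1}
L2 = {3}  total {0,1,3}
Reach set: {0,1,3}

Answer: UNREACHABLE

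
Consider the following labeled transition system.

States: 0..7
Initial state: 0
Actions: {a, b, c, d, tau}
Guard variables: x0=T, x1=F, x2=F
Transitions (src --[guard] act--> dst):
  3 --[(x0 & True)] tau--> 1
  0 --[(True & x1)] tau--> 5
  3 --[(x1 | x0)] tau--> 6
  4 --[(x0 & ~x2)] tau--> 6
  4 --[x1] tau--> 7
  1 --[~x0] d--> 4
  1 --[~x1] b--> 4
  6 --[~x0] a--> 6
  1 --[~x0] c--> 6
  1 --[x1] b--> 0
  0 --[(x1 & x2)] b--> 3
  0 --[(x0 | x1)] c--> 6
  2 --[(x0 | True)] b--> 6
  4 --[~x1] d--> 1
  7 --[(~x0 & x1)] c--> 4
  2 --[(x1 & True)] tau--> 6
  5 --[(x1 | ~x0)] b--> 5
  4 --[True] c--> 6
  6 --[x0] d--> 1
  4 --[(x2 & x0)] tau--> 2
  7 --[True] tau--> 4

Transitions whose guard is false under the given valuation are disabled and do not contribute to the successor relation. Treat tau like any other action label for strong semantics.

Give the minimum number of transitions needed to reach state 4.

Answer: 3

Working:
Breadth-first toward 4:
  depth 0: {0}
  depth 1: {6}
  depth 2: {1}
  depth 3: {4}
depth(4)=3, e.g. c·d·b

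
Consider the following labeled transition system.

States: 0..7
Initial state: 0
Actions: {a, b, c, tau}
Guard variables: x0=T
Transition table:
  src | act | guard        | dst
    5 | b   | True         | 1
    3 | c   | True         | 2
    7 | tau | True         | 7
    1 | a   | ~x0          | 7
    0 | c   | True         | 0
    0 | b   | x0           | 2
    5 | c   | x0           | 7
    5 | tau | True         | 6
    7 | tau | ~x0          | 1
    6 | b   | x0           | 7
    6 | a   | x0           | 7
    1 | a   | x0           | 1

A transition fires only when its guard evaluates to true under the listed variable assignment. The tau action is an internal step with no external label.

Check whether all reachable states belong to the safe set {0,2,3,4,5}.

Safe = {0,2,3,4,5}
R = {0,2}
  0: ok
  2: ok

Answer: INVARIANT HOLDS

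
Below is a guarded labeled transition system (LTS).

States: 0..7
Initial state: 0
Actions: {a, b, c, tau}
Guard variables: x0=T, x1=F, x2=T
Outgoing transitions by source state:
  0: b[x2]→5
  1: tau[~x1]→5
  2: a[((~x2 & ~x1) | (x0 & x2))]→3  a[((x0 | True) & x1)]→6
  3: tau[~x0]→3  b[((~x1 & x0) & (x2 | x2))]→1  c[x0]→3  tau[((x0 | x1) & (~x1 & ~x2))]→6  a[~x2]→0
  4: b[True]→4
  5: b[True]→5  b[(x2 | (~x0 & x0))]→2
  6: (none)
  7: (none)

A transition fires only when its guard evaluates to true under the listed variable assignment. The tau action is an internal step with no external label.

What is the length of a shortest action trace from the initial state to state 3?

BFS to 3:
  L0 = {0}
  L1 = {5}
  L2 = {2}
  L3 = {3}
depth(3)=3, e.g. b·b·a

Answer: 3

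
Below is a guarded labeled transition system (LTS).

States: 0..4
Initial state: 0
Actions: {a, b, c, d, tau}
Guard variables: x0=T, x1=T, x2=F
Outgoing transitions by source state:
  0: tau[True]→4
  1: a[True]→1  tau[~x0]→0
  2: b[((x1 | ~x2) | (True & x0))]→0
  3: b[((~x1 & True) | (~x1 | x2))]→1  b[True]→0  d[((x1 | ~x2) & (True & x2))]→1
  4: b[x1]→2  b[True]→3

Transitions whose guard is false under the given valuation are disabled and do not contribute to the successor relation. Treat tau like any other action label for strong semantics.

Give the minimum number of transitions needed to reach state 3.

Layered search for 3:
  L0 = {0}
  L1 = {4}
  L2 = {2,3}
first hit 3 at d=2 via tau·b

Answer: 2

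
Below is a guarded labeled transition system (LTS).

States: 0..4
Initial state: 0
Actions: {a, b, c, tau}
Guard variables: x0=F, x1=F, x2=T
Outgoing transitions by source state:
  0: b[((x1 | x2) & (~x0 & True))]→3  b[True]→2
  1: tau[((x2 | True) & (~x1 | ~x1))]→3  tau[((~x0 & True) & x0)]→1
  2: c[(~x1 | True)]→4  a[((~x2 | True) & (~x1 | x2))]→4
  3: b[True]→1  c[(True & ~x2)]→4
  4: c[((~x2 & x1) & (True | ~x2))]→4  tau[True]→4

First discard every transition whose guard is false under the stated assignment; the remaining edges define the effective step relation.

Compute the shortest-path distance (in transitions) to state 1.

Answer: 2

Trace:
BFS to 1:
  depth 0: {0}
  depth 1: {2,3}
  depth 2: {1,4}
first hit 1 at d=2 via b·b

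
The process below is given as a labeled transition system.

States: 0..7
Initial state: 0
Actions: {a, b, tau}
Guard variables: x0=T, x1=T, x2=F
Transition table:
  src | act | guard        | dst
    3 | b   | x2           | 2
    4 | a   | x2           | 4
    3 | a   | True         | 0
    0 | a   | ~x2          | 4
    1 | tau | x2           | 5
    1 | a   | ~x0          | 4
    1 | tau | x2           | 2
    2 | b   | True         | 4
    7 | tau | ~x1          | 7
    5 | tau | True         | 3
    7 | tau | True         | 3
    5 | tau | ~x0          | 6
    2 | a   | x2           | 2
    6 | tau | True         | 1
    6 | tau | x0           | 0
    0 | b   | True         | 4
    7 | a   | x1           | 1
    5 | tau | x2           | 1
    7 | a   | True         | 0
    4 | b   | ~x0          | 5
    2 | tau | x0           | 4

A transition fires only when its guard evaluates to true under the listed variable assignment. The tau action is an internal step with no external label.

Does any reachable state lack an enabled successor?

R = {0,4}
  0: a→4  b→4  [deg 2]
  4: ∅  [no exit]
witness 4: a

Answer: DEADLOCK at state 4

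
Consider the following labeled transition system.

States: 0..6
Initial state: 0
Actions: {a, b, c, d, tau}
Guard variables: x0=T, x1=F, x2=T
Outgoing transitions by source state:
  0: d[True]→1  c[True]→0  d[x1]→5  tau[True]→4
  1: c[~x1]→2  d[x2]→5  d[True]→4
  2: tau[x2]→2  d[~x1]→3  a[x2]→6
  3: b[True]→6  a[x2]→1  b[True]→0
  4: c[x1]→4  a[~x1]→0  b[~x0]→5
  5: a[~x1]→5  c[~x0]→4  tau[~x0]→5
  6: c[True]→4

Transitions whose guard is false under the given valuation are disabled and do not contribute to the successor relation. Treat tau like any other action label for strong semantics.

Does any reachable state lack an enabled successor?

Answer: DEADLOCK-FREE

Trace:
Reachable = {0,1,2,3,4,5,6}
  0: c→0  d→1  tau→4  [3 exit(s)]
  1: c→2  d→4  d→5  [3 exit(s)]
  2: a→6  d→3  tau→2  [3 exit(s)]
  3: a→1  b→0  b→6  [3 exit(s)]
  4: a→0  [1 exit(s)]
  5: a→5  [1 exit(s)]
  6: c→4  [1 exit(s)]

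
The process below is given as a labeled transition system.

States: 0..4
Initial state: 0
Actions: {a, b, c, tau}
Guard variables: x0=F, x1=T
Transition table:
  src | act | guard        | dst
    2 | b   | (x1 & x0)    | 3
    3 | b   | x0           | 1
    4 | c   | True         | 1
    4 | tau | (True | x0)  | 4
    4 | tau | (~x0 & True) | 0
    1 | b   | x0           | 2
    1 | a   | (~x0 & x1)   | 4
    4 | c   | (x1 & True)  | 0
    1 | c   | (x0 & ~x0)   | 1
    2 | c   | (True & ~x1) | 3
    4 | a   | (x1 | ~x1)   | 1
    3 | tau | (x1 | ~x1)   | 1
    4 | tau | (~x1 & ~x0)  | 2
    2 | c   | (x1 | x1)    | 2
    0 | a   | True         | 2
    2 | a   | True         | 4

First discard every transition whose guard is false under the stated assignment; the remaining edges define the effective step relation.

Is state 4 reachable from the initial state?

Answer: REACHABLE

Analysis:
10 transition(s) survive guard evaluation.
Layer 0: {0}
Layer 1: {2}  total {0,2}
Layer 2: {4}  total {0,2,4}
Layer 3: {1}  total {0,1,2,4}
Reach set: {0,1,2,4}
trace reaching 4: a·a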